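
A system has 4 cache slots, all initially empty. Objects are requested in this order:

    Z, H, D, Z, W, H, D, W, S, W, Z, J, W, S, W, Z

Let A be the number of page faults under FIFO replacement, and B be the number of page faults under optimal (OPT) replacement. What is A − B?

1

Under FIFO: F F F . F . . . F . F F . . . . → 7 faults.
Under OPT: F F F . F . . . F . . F . . . . → 6 faults.
A − B = 7 − 6 = 1.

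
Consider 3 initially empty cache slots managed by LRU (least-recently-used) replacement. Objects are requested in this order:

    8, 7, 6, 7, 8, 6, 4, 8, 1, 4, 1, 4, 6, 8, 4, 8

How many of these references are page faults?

8: miss, frames {8}
7: miss, frames {8,7}
6: miss, frames {8,7,6}
7: hit
8: hit
6: hit
4: miss, evict 7, frames {8,6,4}
8: hit
1: miss, evict 6, frames {4,8,1}
4: hit
1: hit
4: hit
6: miss, evict 8, frames {1,4,6}
8: miss, evict 1, frames {4,6,8}
4: hit
8: hit
Page faults: 7.

7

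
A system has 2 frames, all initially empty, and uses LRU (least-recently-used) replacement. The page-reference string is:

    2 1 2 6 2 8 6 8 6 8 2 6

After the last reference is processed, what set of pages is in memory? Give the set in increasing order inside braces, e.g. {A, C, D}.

2: fault, frames (2)
1: fault, frames (2 1)
2: hit
6: fault, evict 1, frames (2 6)
2: hit
8: fault, evict 6, frames (2 8)
6: fault, evict 2, frames (8 6)
8: hit
6: hit
8: hit
2: fault, evict 6, frames (8 2)
6: fault, evict 8, frames (2 6)

{2, 6}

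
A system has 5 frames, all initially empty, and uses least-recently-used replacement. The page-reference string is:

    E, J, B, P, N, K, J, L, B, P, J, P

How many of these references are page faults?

E → fault, frames [E]
J → fault, frames [E, J]
B → fault, frames [E, J, B]
P → fault, frames [E, J, B, P]
N → fault, frames [E, J, B, P, N]
K → fault, evict E, frames [J, B, P, N, K]
J → hit
L → fault, evict B, frames [P, N, K, J, L]
B → fault, evict P, frames [N, K, J, L, B]
P → fault, evict N, frames [K, J, L, B, P]
J → hit
P → hit
Page faults: 9.

9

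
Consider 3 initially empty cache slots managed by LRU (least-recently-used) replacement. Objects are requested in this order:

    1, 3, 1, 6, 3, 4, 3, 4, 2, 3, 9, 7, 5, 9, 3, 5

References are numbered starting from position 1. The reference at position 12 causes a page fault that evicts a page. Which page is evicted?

pos 1: 1 -> miss, frames {1}
pos 2: 3 -> miss, frames {1,3}
pos 3: 1 -> hit
pos 4: 6 -> miss, frames {3,1,6}
pos 5: 3 -> hit
pos 6: 4 -> miss, evict 1, frames {6,3,4}
pos 7: 3 -> hit
pos 8: 4 -> hit
pos 9: 2 -> miss, evict 6, frames {3,4,2}
pos 10: 3 -> hit
pos 11: 9 -> miss, evict 4, frames {2,3,9}
pos 12: 7 -> miss, evict 2, frames {3,9,7}
At position 12, page 2 is evicted.

2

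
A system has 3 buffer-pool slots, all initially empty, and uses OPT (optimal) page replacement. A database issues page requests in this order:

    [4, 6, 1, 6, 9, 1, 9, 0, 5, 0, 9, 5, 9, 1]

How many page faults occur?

7

4 -> miss, frames [4]
6 -> miss, frames [4, 6]
1 -> miss, frames [4, 6, 1]
6 -> hit
9 -> miss, evict 6, frames [4, 1, 9]
1 -> hit
9 -> hit
0 -> miss, evict 4, frames [1, 9, 0]
5 -> miss, evict 1, frames [9, 0, 5]
0 -> hit
9 -> hit
5 -> hit
9 -> hit
1 -> miss, evict 5, frames [9, 0, 1]
Page faults: 7.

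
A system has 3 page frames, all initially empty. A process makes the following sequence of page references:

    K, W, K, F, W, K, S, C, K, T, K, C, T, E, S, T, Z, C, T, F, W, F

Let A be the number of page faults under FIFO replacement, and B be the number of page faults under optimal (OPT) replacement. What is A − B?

Under FIFO: F F . F . . F F F F . . . F F . F F F F F . → 14 faults.
Under OPT: F F . F . . F F . F . . . F F . F . . F F . → 11 faults.
A − B = 14 − 11 = 3.

3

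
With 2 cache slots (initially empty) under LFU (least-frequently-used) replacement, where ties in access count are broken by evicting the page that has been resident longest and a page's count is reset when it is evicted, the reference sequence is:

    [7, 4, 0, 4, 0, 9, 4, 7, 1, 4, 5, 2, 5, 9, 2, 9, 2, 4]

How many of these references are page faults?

16

7 → fault, frames [7]
4 → fault, frames [7, 4]
0 → fault, evict 7, frames [4, 0]
4 → hit
0 → hit
9 → fault, evict 4, frames [0, 9]
4 → fault, evict 9, frames [0, 4]
7 → fault, evict 4, frames [0, 7]
1 → fault, evict 7, frames [0, 1]
4 → fault, evict 1, frames [0, 4]
5 → fault, evict 4, frames [0, 5]
2 → fault, evict 5, frames [0, 2]
5 → fault, evict 2, frames [0, 5]
9 → fault, evict 5, frames [0, 9]
2 → fault, evict 9, frames [0, 2]
9 → fault, evict 2, frames [0, 9]
2 → fault, evict 9, frames [0, 2]
4 → fault, evict 2, frames [0, 4]
Page faults: 16.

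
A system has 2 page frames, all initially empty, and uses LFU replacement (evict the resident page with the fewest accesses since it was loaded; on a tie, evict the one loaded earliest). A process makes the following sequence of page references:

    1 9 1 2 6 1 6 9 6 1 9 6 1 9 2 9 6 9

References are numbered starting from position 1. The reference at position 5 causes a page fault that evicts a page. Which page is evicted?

pos 1: 1 -> fault, frames [1]
pos 2: 9 -> fault, frames [1, 9]
pos 3: 1 -> hit
pos 4: 2 -> fault, evict 9, frames [1, 2]
pos 5: 6 -> fault, evict 2, frames [1, 6]
At position 5, page 2 is evicted.

2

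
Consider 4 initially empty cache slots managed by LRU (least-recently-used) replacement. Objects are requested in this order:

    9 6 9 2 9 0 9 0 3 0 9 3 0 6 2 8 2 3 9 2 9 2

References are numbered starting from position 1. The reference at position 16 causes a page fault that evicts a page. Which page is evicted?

3

pos 1: 9: miss, frames [9]
pos 2: 6: miss, frames [9, 6]
pos 3: 9: hit
pos 4: 2: miss, frames [6, 9, 2]
pos 5: 9: hit
pos 6: 0: miss, frames [6, 2, 9, 0]
pos 7: 9: hit
pos 8: 0: hit
pos 9: 3: miss, evict 6, frames [2, 9, 0, 3]
pos 10: 0: hit
pos 11: 9: hit
pos 12: 3: hit
pos 13: 0: hit
pos 14: 6: miss, evict 2, frames [9, 3, 0, 6]
pos 15: 2: miss, evict 9, frames [3, 0, 6, 2]
pos 16: 8: miss, evict 3, frames [0, 6, 2, 8]
At position 16, page 3 is evicted.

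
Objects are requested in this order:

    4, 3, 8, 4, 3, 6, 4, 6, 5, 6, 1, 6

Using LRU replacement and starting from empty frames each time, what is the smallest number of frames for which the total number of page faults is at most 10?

f=1: 12 faults
f=2: 9 faults
f=3: 6 faults
f=4: 6 faults
f=5: 6 faults
f=6: 6 faults
Smallest f with faults ≤ 10 is 2.

2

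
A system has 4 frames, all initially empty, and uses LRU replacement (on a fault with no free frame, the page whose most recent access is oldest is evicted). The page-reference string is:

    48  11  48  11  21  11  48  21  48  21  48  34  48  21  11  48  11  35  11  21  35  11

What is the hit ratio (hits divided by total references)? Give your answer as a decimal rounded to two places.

48 → miss, frames {48}
11 → miss, frames {48,11}
48 → hit
11 → hit
21 → miss, frames {48,11,21}
11 → hit
48 → hit
21 → hit
48 → hit
21 → hit
48 → hit
34 → miss, frames {11,21,48,34}
48 → hit
21 → hit
11 → hit
48 → hit
11 → hit
35 → miss, evict 34, frames {21,48,11,35}
11 → hit
21 → hit
35 → hit
11 → hit
Hits: 17 of 22 references → 17/22 = 0.7727.

0.77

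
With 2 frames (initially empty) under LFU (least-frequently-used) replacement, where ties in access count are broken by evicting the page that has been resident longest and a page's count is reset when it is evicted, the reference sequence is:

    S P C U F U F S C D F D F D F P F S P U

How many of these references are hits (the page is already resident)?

8

S -> fault, frames (S)
P -> fault, frames (S P)
C -> fault, evict S, frames (P C)
U -> fault, evict P, frames (C U)
F -> fault, evict C, frames (U F)
U -> hit
F -> hit
S -> fault, evict U, frames (F S)
C -> fault, evict S, frames (F C)
D -> fault, evict C, frames (F D)
F -> hit
D -> hit
F -> hit
D -> hit
F -> hit
P -> fault, evict D, frames (F P)
F -> hit
S -> fault, evict P, frames (F S)
P -> fault, evict S, frames (F P)
U -> fault, evict P, frames (F U)
Hits: 8.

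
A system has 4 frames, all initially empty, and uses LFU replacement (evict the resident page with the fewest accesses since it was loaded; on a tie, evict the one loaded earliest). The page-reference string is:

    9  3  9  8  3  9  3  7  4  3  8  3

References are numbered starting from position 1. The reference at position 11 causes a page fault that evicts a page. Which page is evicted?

pos 1: 9 -> fault, frames [9]
pos 2: 3 -> fault, frames [9, 3]
pos 3: 9 -> hit
pos 4: 8 -> fault, frames [9, 3, 8]
pos 5: 3 -> hit
pos 6: 9 -> hit
pos 7: 3 -> hit
pos 8: 7 -> fault, frames [9, 3, 8, 7]
pos 9: 4 -> fault, evict 8, frames [9, 3, 7, 4]
pos 10: 3 -> hit
pos 11: 8 -> fault, evict 7, frames [9, 3, 4, 8]
At position 11, page 7 is evicted.

7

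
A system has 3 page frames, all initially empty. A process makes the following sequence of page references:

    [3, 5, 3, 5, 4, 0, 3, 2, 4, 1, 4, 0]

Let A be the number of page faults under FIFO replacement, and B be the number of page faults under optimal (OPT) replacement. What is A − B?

3

Under FIFO: F F . . F F F F F F . F → 9 faults.
Under OPT: F F . . F F . F . F . . → 6 faults.
A − B = 9 − 6 = 3.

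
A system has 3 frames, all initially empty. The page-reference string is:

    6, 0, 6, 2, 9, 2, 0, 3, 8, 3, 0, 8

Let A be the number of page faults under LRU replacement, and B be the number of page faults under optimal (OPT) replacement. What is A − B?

Under LRU: F F . F F . F F F . . . → 7 faults.
Under OPT: F F . F F . . F F . . . → 6 faults.
A − B = 7 − 6 = 1.

1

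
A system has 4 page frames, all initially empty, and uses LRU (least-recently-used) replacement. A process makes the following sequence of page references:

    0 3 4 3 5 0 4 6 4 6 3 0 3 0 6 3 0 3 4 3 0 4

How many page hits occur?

0 -> miss, frames {0}
3 -> miss, frames {0,3}
4 -> miss, frames {0,3,4}
3 -> hit
5 -> miss, frames {0,4,3,5}
0 -> hit
4 -> hit
6 -> miss, evict 3, frames {5,0,4,6}
4 -> hit
6 -> hit
3 -> miss, evict 5, frames {0,4,6,3}
0 -> hit
3 -> hit
0 -> hit
6 -> hit
3 -> hit
0 -> hit
3 -> hit
4 -> hit
3 -> hit
0 -> hit
4 -> hit
Hits: 16.

16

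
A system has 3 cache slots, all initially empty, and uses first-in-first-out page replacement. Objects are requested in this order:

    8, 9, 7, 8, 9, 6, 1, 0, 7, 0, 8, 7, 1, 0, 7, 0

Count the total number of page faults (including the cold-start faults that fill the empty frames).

11

8: fault, frames [8]
9: fault, frames [8, 9]
7: fault, frames [8, 9, 7]
8: hit
9: hit
6: fault, evict 8, frames [9, 7, 6]
1: fault, evict 9, frames [7, 6, 1]
0: fault, evict 7, frames [6, 1, 0]
7: fault, evict 6, frames [1, 0, 7]
0: hit
8: fault, evict 1, frames [0, 7, 8]
7: hit
1: fault, evict 0, frames [7, 8, 1]
0: fault, evict 7, frames [8, 1, 0]
7: fault, evict 8, frames [1, 0, 7]
0: hit
Page faults: 11.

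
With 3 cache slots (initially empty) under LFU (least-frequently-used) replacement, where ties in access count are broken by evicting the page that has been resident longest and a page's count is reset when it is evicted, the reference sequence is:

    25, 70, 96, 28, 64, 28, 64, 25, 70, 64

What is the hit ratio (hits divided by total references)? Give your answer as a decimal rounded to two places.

0.30

25: miss, frames [25]
70: miss, frames [25, 70]
96: miss, frames [25, 70, 96]
28: miss, evict 25, frames [70, 96, 28]
64: miss, evict 70, frames [96, 28, 64]
28: hit
64: hit
25: miss, evict 96, frames [28, 64, 25]
70: miss, evict 25, frames [28, 64, 70]
64: hit
Hits: 3 of 10 references → 3/10 = 0.3000.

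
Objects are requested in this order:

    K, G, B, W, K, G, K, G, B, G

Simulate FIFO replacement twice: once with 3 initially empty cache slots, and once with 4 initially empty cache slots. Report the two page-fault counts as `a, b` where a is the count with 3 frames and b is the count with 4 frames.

3 frames: F F F F F F . . F . → 7 faults.
4 frames: F F F F . . . . . . → 4 faults.
4 < 7: adding a frame reduced faults, as is typical.

7, 4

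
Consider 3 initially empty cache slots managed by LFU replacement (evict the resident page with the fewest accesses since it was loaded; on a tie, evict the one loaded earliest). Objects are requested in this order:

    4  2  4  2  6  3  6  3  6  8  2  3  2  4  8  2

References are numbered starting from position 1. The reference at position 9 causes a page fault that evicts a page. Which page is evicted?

3

pos 1: 4 -> miss, frames {4}
pos 2: 2 -> miss, frames {4,2}
pos 3: 4 -> hit
pos 4: 2 -> hit
pos 5: 6 -> miss, frames {4,2,6}
pos 6: 3 -> miss, evict 6, frames {4,2,3}
pos 7: 6 -> miss, evict 3, frames {4,2,6}
pos 8: 3 -> miss, evict 6, frames {4,2,3}
pos 9: 6 -> miss, evict 3, frames {4,2,6}
At position 9, page 3 is evicted.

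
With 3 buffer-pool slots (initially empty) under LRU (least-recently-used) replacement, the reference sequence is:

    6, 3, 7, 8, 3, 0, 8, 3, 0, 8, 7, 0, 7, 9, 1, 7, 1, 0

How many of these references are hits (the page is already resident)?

9

6: fault, frames (6)
3: fault, frames (6 3)
7: fault, frames (6 3 7)
8: fault, evict 6, frames (3 7 8)
3: hit
0: fault, evict 7, frames (8 3 0)
8: hit
3: hit
0: hit
8: hit
7: fault, evict 3, frames (0 8 7)
0: hit
7: hit
9: fault, evict 8, frames (0 7 9)
1: fault, evict 0, frames (7 9 1)
7: hit
1: hit
0: fault, evict 9, frames (7 1 0)
Hits: 9.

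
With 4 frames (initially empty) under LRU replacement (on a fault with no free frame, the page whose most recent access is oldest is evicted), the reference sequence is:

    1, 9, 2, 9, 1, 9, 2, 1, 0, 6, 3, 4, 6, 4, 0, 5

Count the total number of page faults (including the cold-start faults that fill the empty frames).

8

1 → fault, frames {1}
9 → fault, frames {1,9}
2 → fault, frames {1,9,2}
9 → hit
1 → hit
9 → hit
2 → hit
1 → hit
0 → fault, frames {9,2,1,0}
6 → fault, evict 9, frames {2,1,0,6}
3 → fault, evict 2, frames {1,0,6,3}
4 → fault, evict 1, frames {0,6,3,4}
6 → hit
4 → hit
0 → hit
5 → fault, evict 3, frames {6,4,0,5}
Page faults: 8.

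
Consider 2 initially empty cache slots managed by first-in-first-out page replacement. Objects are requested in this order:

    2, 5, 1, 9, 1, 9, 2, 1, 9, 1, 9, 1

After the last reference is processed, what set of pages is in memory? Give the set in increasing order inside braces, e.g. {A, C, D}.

2: fault, frames [2]
5: fault, frames [2, 5]
1: fault, evict 2, frames [5, 1]
9: fault, evict 5, frames [1, 9]
1: hit
9: hit
2: fault, evict 1, frames [9, 2]
1: fault, evict 9, frames [2, 1]
9: fault, evict 2, frames [1, 9]
1: hit
9: hit
1: hit

{1, 9}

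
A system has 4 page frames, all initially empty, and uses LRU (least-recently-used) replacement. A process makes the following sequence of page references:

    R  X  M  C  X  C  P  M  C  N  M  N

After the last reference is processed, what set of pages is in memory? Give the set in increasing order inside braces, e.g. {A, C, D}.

R → miss, frames [R]
X → miss, frames [R, X]
M → miss, frames [R, X, M]
C → miss, frames [R, X, M, C]
X → hit
C → hit
P → miss, evict R, frames [M, X, C, P]
M → hit
C → hit
N → miss, evict X, frames [P, M, C, N]
M → hit
N → hit

{C, M, N, P}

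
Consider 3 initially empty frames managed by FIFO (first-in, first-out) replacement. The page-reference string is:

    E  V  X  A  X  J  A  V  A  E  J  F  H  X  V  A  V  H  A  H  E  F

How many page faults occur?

E → fault, frames [E]
V → fault, frames [E, V]
X → fault, frames [E, V, X]
A → fault, evict E, frames [V, X, A]
X → hit
J → fault, evict V, frames [X, A, J]
A → hit
V → fault, evict X, frames [A, J, V]
A → hit
E → fault, evict A, frames [J, V, E]
J → hit
F → fault, evict J, frames [V, E, F]
H → fault, evict V, frames [E, F, H]
X → fault, evict E, frames [F, H, X]
V → fault, evict F, frames [H, X, V]
A → fault, evict H, frames [X, V, A]
V → hit
H → fault, evict X, frames [V, A, H]
A → hit
H → hit
E → fault, evict V, frames [A, H, E]
F → fault, evict A, frames [H, E, F]
Page faults: 15.

15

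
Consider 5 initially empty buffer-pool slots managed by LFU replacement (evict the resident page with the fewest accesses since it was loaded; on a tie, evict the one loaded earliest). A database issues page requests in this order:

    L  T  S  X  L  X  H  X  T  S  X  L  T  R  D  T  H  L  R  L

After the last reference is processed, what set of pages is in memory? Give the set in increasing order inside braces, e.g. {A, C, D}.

{L, R, S, T, X}

L: fault, frames [L]
T: fault, frames [L, T]
S: fault, frames [L, T, S]
X: fault, frames [L, T, S, X]
L: hit
X: hit
H: fault, frames [L, T, S, X, H]
X: hit
T: hit
S: hit
X: hit
L: hit
T: hit
R: fault, evict H, frames [L, T, S, X, R]
D: fault, evict R, frames [L, T, S, X, D]
T: hit
H: fault, evict D, frames [L, T, S, X, H]
L: hit
R: fault, evict H, frames [L, T, S, X, R]
L: hit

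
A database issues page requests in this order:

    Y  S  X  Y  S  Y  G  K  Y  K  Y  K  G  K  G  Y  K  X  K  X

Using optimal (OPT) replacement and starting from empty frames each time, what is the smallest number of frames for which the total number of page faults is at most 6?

3

f=1: 20 faults
f=2: 9 faults
f=3: 6 faults
f=4: 5 faults
f=5: 5 faults
Smallest f with faults ≤ 6 is 3.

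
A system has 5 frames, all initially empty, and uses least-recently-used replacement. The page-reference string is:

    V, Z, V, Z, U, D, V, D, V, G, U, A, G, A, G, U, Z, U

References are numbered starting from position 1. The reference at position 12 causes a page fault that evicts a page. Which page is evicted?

pos 1: V: fault, frames {V}
pos 2: Z: fault, frames {V,Z}
pos 3: V: hit
pos 4: Z: hit
pos 5: U: fault, frames {V,Z,U}
pos 6: D: fault, frames {V,Z,U,D}
pos 7: V: hit
pos 8: D: hit
pos 9: V: hit
pos 10: G: fault, frames {Z,U,D,V,G}
pos 11: U: hit
pos 12: A: fault, evict Z, frames {D,V,G,U,A}
At position 12, page Z is evicted.

Z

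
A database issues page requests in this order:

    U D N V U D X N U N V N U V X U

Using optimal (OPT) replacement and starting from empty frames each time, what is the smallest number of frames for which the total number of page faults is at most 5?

4

f=1: 16 faults
f=2: 10 faults
f=3: 7 faults
f=4: 5 faults
f=5: 5 faults
Smallest f with faults ≤ 5 is 4.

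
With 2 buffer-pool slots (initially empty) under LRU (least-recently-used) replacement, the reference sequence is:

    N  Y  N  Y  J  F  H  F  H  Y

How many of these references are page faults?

6

N → fault, frames {N}
Y → fault, frames {N,Y}
N → hit
Y → hit
J → fault, evict N, frames {Y,J}
F → fault, evict Y, frames {J,F}
H → fault, evict J, frames {F,H}
F → hit
H → hit
Y → fault, evict F, frames {H,Y}
Page faults: 6.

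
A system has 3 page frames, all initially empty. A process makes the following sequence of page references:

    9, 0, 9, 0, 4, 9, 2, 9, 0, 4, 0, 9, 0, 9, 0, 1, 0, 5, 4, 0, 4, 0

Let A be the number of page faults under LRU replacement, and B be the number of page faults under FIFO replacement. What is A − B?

-2

Under LRU: F F . . F . F . F F . . . . . F . F F . . . → 9 faults.
Under FIFO: F F . . F . F F F F . . . . . F . F . F F . → 11 faults.
A − B = 9 − 11 = -2.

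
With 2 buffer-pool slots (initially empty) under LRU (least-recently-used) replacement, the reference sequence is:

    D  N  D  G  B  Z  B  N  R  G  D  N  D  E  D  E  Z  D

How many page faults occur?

13

D → miss, frames [D]
N → miss, frames [D, N]
D → hit
G → miss, evict N, frames [D, G]
B → miss, evict D, frames [G, B]
Z → miss, evict G, frames [B, Z]
B → hit
N → miss, evict Z, frames [B, N]
R → miss, evict B, frames [N, R]
G → miss, evict N, frames [R, G]
D → miss, evict R, frames [G, D]
N → miss, evict G, frames [D, N]
D → hit
E → miss, evict N, frames [D, E]
D → hit
E → hit
Z → miss, evict D, frames [E, Z]
D → miss, evict E, frames [Z, D]
Page faults: 13.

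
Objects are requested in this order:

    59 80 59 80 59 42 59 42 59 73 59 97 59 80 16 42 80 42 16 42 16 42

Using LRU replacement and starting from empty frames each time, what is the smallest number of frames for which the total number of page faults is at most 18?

f=1: 22 faults
f=2: 10 faults
f=3: 8 faults
f=4: 8 faults
f=5: 7 faults
f=6: 6 faults
Smallest f with faults ≤ 18 is 2.

2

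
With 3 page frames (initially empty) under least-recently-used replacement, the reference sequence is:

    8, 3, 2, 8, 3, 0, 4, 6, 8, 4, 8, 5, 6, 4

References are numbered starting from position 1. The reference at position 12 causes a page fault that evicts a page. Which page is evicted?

6

pos 1: 8 → miss, frames {8}
pos 2: 3 → miss, frames {8,3}
pos 3: 2 → miss, frames {8,3,2}
pos 4: 8 → hit
pos 5: 3 → hit
pos 6: 0 → miss, evict 2, frames {8,3,0}
pos 7: 4 → miss, evict 8, frames {3,0,4}
pos 8: 6 → miss, evict 3, frames {0,4,6}
pos 9: 8 → miss, evict 0, frames {4,6,8}
pos 10: 4 → hit
pos 11: 8 → hit
pos 12: 5 → miss, evict 6, frames {4,8,5}
At position 12, page 6 is evicted.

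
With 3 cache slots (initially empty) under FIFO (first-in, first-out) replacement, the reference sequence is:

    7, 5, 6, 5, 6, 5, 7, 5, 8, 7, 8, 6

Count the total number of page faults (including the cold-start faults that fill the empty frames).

5

7: fault, frames [7]
5: fault, frames [7, 5]
6: fault, frames [7, 5, 6]
5: hit
6: hit
5: hit
7: hit
5: hit
8: fault, evict 7, frames [5, 6, 8]
7: fault, evict 5, frames [6, 8, 7]
8: hit
6: hit
Page faults: 5.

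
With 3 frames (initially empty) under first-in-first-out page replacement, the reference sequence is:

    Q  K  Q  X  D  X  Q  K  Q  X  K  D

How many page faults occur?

8

Q: fault, frames (Q)
K: fault, frames (Q K)
Q: hit
X: fault, frames (Q K X)
D: fault, evict Q, frames (K X D)
X: hit
Q: fault, evict K, frames (X D Q)
K: fault, evict X, frames (D Q K)
Q: hit
X: fault, evict D, frames (Q K X)
K: hit
D: fault, evict Q, frames (K X D)
Page faults: 8.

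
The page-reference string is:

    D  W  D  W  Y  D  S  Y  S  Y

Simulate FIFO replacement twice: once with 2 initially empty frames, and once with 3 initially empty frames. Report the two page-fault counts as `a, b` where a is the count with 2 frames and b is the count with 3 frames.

6, 4

2 frames: F F . . F F F F . . → 6 faults.
3 frames: F F . . F . F . . . → 4 faults.
4 < 6: adding a frame reduced faults, as is typical.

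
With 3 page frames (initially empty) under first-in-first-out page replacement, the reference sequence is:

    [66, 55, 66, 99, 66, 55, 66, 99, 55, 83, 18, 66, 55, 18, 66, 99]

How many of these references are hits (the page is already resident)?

66 -> fault, frames (66)
55 -> fault, frames (66 55)
66 -> hit
99 -> fault, frames (66 55 99)
66 -> hit
55 -> hit
66 -> hit
99 -> hit
55 -> hit
83 -> fault, evict 66, frames (55 99 83)
18 -> fault, evict 55, frames (99 83 18)
66 -> fault, evict 99, frames (83 18 66)
55 -> fault, evict 83, frames (18 66 55)
18 -> hit
66 -> hit
99 -> fault, evict 18, frames (66 55 99)
Hits: 8.

8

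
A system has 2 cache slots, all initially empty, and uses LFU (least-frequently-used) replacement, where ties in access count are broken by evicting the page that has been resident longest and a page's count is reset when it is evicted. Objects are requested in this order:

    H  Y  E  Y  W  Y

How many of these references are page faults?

4

H -> fault, frames {H}
Y -> fault, frames {H,Y}
E -> fault, evict H, frames {Y,E}
Y -> hit
W -> fault, evict E, frames {Y,W}
Y -> hit
Page faults: 4.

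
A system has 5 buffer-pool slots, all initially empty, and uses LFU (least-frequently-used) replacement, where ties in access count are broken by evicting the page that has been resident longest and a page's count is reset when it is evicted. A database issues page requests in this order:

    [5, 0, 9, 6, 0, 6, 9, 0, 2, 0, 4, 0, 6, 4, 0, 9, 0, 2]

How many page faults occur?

6

5 -> fault, frames (5)
0 -> fault, frames (5 0)
9 -> fault, frames (5 0 9)
6 -> fault, frames (5 0 9 6)
0 -> hit
6 -> hit
9 -> hit
0 -> hit
2 -> fault, frames (5 0 9 6 2)
0 -> hit
4 -> fault, evict 5, frames (0 9 6 2 4)
0 -> hit
6 -> hit
4 -> hit
0 -> hit
9 -> hit
0 -> hit
2 -> hit
Page faults: 6.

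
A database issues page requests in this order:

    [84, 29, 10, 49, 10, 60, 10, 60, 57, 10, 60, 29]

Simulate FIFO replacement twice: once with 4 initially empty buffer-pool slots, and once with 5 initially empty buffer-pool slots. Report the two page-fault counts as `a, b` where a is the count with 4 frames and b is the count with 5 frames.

4 frames: F F F F . F . . F . . F → 7 faults.
5 frames: F F F F . F . . F . . . → 6 faults.
6 < 7: adding a frame reduced faults, as is typical.

7, 6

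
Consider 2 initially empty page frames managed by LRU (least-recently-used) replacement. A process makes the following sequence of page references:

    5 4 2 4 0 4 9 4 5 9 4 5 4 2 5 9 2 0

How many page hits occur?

5 → miss, frames {5}
4 → miss, frames {5,4}
2 → miss, evict 5, frames {4,2}
4 → hit
0 → miss, evict 2, frames {4,0}
4 → hit
9 → miss, evict 0, frames {4,9}
4 → hit
5 → miss, evict 9, frames {4,5}
9 → miss, evict 4, frames {5,9}
4 → miss, evict 5, frames {9,4}
5 → miss, evict 9, frames {4,5}
4 → hit
2 → miss, evict 5, frames {4,2}
5 → miss, evict 4, frames {2,5}
9 → miss, evict 2, frames {5,9}
2 → miss, evict 5, frames {9,2}
0 → miss, evict 9, frames {2,0}
Hits: 4.

4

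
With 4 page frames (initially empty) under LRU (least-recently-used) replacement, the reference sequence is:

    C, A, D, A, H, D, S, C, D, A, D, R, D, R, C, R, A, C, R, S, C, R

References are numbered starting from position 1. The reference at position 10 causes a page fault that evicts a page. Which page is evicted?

H

pos 1: C -> miss, frames {C}
pos 2: A -> miss, frames {C,A}
pos 3: D -> miss, frames {C,A,D}
pos 4: A -> hit
pos 5: H -> miss, frames {C,D,A,H}
pos 6: D -> hit
pos 7: S -> miss, evict C, frames {A,H,D,S}
pos 8: C -> miss, evict A, frames {H,D,S,C}
pos 9: D -> hit
pos 10: A -> miss, evict H, frames {S,C,D,A}
At position 10, page H is evicted.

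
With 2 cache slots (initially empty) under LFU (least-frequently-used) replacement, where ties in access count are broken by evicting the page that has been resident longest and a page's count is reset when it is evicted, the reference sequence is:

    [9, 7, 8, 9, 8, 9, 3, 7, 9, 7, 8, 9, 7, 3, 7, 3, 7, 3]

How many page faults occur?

13

9 -> miss, frames {9}
7 -> miss, frames {9,7}
8 -> miss, evict 9, frames {7,8}
9 -> miss, evict 7, frames {8,9}
8 -> hit
9 -> hit
3 -> miss, evict 8, frames {9,3}
7 -> miss, evict 3, frames {9,7}
9 -> hit
7 -> hit
8 -> miss, evict 7, frames {9,8}
9 -> hit
7 -> miss, evict 8, frames {9,7}
3 -> miss, evict 7, frames {9,3}
7 -> miss, evict 3, frames {9,7}
3 -> miss, evict 7, frames {9,3}
7 -> miss, evict 3, frames {9,7}
3 -> miss, evict 7, frames {9,3}
Page faults: 13.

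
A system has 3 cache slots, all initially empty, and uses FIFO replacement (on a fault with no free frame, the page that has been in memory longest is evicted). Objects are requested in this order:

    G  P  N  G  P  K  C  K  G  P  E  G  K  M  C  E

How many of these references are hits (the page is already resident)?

G → fault, frames [G]
P → fault, frames [G, P]
N → fault, frames [G, P, N]
G → hit
P → hit
K → fault, evict G, frames [P, N, K]
C → fault, evict P, frames [N, K, C]
K → hit
G → fault, evict N, frames [K, C, G]
P → fault, evict K, frames [C, G, P]
E → fault, evict C, frames [G, P, E]
G → hit
K → fault, evict G, frames [P, E, K]
M → fault, evict P, frames [E, K, M]
C → fault, evict E, frames [K, M, C]
E → fault, evict K, frames [M, C, E]
Hits: 4.

4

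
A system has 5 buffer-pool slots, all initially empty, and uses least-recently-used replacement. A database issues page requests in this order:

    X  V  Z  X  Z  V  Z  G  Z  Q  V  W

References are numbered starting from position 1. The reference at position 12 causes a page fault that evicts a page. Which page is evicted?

X

pos 1: X: miss, frames [X]
pos 2: V: miss, frames [X, V]
pos 3: Z: miss, frames [X, V, Z]
pos 4: X: hit
pos 5: Z: hit
pos 6: V: hit
pos 7: Z: hit
pos 8: G: miss, frames [X, V, Z, G]
pos 9: Z: hit
pos 10: Q: miss, frames [X, V, G, Z, Q]
pos 11: V: hit
pos 12: W: miss, evict X, frames [G, Z, Q, V, W]
At position 12, page X is evicted.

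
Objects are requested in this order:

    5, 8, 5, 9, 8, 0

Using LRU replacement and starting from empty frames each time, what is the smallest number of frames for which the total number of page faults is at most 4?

3

f=1: 6 faults
f=2: 5 faults
f=3: 4 faults
f=4: 4 faults
Smallest f with faults ≤ 4 is 3.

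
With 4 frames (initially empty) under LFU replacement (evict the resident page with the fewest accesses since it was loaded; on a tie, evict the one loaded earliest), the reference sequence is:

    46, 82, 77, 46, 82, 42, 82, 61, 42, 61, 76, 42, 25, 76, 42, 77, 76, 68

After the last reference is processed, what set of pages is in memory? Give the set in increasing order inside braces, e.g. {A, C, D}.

46 → fault, frames (46)
82 → fault, frames (46 82)
77 → fault, frames (46 82 77)
46 → hit
82 → hit
42 → fault, frames (46 82 77 42)
82 → hit
61 → fault, evict 77, frames (46 82 42 61)
42 → hit
61 → hit
76 → fault, evict 46, frames (82 42 61 76)
42 → hit
25 → fault, evict 76, frames (82 42 61 25)
76 → fault, evict 25, frames (82 42 61 76)
42 → hit
77 → fault, evict 76, frames (82 42 61 77)
76 → fault, evict 77, frames (82 42 61 76)
68 → fault, evict 76, frames (82 42 61 68)

{42, 61, 68, 82}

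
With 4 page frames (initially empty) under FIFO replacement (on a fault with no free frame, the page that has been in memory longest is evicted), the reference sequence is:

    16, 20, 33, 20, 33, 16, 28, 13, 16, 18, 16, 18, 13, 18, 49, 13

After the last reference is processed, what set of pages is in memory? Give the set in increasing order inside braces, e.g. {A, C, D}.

16 -> fault, frames {16}
20 -> fault, frames {16,20}
33 -> fault, frames {16,20,33}
20 -> hit
33 -> hit
16 -> hit
28 -> fault, frames {16,20,33,28}
13 -> fault, evict 16, frames {20,33,28,13}
16 -> fault, evict 20, frames {33,28,13,16}
18 -> fault, evict 33, frames {28,13,16,18}
16 -> hit
18 -> hit
13 -> hit
18 -> hit
49 -> fault, evict 28, frames {13,16,18,49}
13 -> hit

{13, 16, 18, 49}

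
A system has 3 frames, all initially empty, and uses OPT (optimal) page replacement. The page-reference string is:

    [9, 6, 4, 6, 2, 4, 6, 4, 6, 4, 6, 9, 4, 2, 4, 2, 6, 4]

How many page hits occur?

12

9: fault, frames [9]
6: fault, frames [9, 6]
4: fault, frames [9, 6, 4]
6: hit
2: fault, evict 9, frames [6, 4, 2]
4: hit
6: hit
4: hit
6: hit
4: hit
6: hit
9: fault, evict 6, frames [4, 2, 9]
4: hit
2: hit
4: hit
2: hit
6: fault, evict 9, frames [4, 2, 6]
4: hit
Hits: 12.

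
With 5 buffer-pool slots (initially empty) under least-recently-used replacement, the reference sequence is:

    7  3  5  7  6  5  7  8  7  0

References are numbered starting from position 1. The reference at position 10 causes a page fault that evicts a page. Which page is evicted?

3

pos 1: 7 → miss, frames {7}
pos 2: 3 → miss, frames {7,3}
pos 3: 5 → miss, frames {7,3,5}
pos 4: 7 → hit
pos 5: 6 → miss, frames {3,5,7,6}
pos 6: 5 → hit
pos 7: 7 → hit
pos 8: 8 → miss, frames {3,6,5,7,8}
pos 9: 7 → hit
pos 10: 0 → miss, evict 3, frames {6,5,8,7,0}
At position 10, page 3 is evicted.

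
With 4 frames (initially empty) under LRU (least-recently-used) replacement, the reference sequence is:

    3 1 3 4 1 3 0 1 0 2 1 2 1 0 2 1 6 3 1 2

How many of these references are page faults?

3 → fault, frames [3]
1 → fault, frames [3, 1]
3 → hit
4 → fault, frames [1, 3, 4]
1 → hit
3 → hit
0 → fault, frames [4, 1, 3, 0]
1 → hit
0 → hit
2 → fault, evict 4, frames [3, 1, 0, 2]
1 → hit
2 → hit
1 → hit
0 → hit
2 → hit
1 → hit
6 → fault, evict 3, frames [0, 2, 1, 6]
3 → fault, evict 0, frames [2, 1, 6, 3]
1 → hit
2 → hit
Page faults: 7.

7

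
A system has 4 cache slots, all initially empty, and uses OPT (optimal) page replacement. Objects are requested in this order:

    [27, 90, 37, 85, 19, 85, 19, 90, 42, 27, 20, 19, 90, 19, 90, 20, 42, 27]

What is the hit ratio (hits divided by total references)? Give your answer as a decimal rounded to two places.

27 -> fault, frames {27}
90 -> fault, frames {27,90}
37 -> fault, frames {27,90,37}
85 -> fault, frames {27,90,37,85}
19 -> fault, evict 37, frames {27,90,85,19}
85 -> hit
19 -> hit
90 -> hit
42 -> fault, evict 85, frames {27,90,19,42}
27 -> hit
20 -> fault, evict 27, frames {90,19,42,20}
19 -> hit
90 -> hit
19 -> hit
90 -> hit
20 -> hit
42 -> hit
27 -> fault, evict 20, frames {90,19,42,27}
Hits: 10 of 18 references → 10/18 = 0.5556.

0.56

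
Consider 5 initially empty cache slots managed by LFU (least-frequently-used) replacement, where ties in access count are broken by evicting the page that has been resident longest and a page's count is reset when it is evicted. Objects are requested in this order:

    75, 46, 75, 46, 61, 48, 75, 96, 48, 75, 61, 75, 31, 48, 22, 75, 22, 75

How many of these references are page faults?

7

75: miss, frames (75)
46: miss, frames (75 46)
75: hit
46: hit
61: miss, frames (75 46 61)
48: miss, frames (75 46 61 48)
75: hit
96: miss, frames (75 46 61 48 96)
48: hit
75: hit
61: hit
75: hit
31: miss, evict 96, frames (75 46 61 48 31)
48: hit
22: miss, evict 31, frames (75 46 61 48 22)
75: hit
22: hit
75: hit
Page faults: 7.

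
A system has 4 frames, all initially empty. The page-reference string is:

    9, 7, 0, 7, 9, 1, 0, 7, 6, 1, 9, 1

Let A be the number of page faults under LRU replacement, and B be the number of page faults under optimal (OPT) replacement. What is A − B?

1

Under LRU: F F F . . F . . F . F . → 6 faults.
Under OPT: F F F . . F . . F . . . → 5 faults.
A − B = 6 − 5 = 1.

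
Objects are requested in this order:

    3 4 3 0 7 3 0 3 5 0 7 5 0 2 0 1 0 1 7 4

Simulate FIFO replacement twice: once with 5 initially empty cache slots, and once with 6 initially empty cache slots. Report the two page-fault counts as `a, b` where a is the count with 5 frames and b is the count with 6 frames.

5 frames: F F . F F . . . F . . . . F . F . . . F → 8 faults.
6 frames: F F . F F . . . F . . . . F . F . . . . → 7 faults.
7 < 8: adding a frame reduced faults, as is typical.

8, 7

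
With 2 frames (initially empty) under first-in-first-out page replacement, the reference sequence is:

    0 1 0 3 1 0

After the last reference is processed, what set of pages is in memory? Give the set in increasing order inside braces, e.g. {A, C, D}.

{0, 3}

0 -> fault, frames (0)
1 -> fault, frames (0 1)
0 -> hit
3 -> fault, evict 0, frames (1 3)
1 -> hit
0 -> fault, evict 1, frames (3 0)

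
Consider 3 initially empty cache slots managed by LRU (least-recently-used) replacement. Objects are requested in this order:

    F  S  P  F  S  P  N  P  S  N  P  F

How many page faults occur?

5

F → fault, frames (F)
S → fault, frames (F S)
P → fault, frames (F S P)
F → hit
S → hit
P → hit
N → fault, evict F, frames (S P N)
P → hit
S → hit
N → hit
P → hit
F → fault, evict S, frames (N P F)
Page faults: 5.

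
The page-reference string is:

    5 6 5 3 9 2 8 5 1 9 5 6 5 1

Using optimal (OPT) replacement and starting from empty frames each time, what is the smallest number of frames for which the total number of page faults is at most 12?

f=1: 14 faults
f=2: 10 faults
f=3: 8 faults
f=4: 7 faults
f=5: 7 faults
f=6: 7 faults
f=7: 7 faults
Smallest f with faults ≤ 12 is 2.

2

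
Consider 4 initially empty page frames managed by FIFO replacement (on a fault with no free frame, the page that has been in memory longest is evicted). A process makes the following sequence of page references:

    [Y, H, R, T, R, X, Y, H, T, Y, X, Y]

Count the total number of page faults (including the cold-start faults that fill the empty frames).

Y -> miss, frames (Y)
H -> miss, frames (Y H)
R -> miss, frames (Y H R)
T -> miss, frames (Y H R T)
R -> hit
X -> miss, evict Y, frames (H R T X)
Y -> miss, evict H, frames (R T X Y)
H -> miss, evict R, frames (T X Y H)
T -> hit
Y -> hit
X -> hit
Y -> hit
Page faults: 7.

7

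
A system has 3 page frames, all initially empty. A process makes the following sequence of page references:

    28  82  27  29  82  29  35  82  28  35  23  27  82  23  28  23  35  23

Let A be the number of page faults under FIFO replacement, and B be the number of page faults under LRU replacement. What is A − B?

Under FIFO: F F F F . . F F F . F F F . F F F . → 13 faults.
Under LRU: F F F F . . F . F . F F F . F . F . → 11 faults.
A − B = 13 − 11 = 2.

2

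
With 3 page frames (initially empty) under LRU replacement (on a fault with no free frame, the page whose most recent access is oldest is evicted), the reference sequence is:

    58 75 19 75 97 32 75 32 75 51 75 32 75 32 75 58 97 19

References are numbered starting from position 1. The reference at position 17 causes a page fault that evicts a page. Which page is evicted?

pos 1: 58 -> miss, frames [58]
pos 2: 75 -> miss, frames [58, 75]
pos 3: 19 -> miss, frames [58, 75, 19]
pos 4: 75 -> hit
pos 5: 97 -> miss, evict 58, frames [19, 75, 97]
pos 6: 32 -> miss, evict 19, frames [75, 97, 32]
pos 7: 75 -> hit
pos 8: 32 -> hit
pos 9: 75 -> hit
pos 10: 51 -> miss, evict 97, frames [32, 75, 51]
pos 11: 75 -> hit
pos 12: 32 -> hit
pos 13: 75 -> hit
pos 14: 32 -> hit
pos 15: 75 -> hit
pos 16: 58 -> miss, evict 51, frames [32, 75, 58]
pos 17: 97 -> miss, evict 32, frames [75, 58, 97]
At position 17, page 32 is evicted.

32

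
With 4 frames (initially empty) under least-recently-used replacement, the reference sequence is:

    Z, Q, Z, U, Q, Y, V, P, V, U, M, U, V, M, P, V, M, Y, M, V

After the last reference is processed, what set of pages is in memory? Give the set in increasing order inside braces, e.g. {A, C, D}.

{M, P, V, Y}

Z → miss, frames [Z]
Q → miss, frames [Z, Q]
Z → hit
U → miss, frames [Q, Z, U]
Q → hit
Y → miss, frames [Z, U, Q, Y]
V → miss, evict Z, frames [U, Q, Y, V]
P → miss, evict U, frames [Q, Y, V, P]
V → hit
U → miss, evict Q, frames [Y, P, V, U]
M → miss, evict Y, frames [P, V, U, M]
U → hit
V → hit
M → hit
P → hit
V → hit
M → hit
Y → miss, evict U, frames [P, V, M, Y]
M → hit
V → hit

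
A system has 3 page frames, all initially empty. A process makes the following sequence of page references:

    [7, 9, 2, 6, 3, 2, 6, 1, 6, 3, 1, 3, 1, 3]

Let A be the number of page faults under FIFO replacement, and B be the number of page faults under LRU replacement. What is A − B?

Under FIFO: F F F F F . . F . . . . . . → 6 faults.
Under LRU: F F F F F . . F . F . . . . → 7 faults.
A − B = 6 − 7 = -1.

-1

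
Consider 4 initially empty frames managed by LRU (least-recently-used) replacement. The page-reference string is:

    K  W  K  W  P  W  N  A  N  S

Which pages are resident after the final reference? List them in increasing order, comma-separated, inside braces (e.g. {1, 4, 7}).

{A, N, S, W}

K -> miss, frames {K}
W -> miss, frames {K,W}
K -> hit
W -> hit
P -> miss, frames {K,W,P}
W -> hit
N -> miss, frames {K,P,W,N}
A -> miss, evict K, frames {P,W,N,A}
N -> hit
S -> miss, evict P, frames {W,A,N,S}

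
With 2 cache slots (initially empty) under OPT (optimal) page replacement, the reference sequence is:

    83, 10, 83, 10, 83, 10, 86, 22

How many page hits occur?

4

83 -> fault, frames {83}
10 -> fault, frames {83,10}
83 -> hit
10 -> hit
83 -> hit
10 -> hit
86 -> fault, evict 10, frames {83,86}
22 -> fault, evict 86, frames {83,22}
Hits: 4.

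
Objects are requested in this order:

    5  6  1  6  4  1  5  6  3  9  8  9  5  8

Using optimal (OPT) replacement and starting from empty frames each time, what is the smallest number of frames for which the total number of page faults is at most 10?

2

f=1: 14 faults
f=2: 10 faults
f=3: 8 faults
f=4: 7 faults
f=5: 7 faults
f=6: 7 faults
f=7: 7 faults
Smallest f with faults ≤ 10 is 2.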